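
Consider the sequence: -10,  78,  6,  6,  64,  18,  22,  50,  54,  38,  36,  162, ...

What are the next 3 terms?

54, 22, 486

Taking every 3rd term gives 3 separate tracks.
Stream A: -10, 6, 22, 38 (arithmetic, step +16).
Stream B: 78, 64, 50, 36 (linear: a_n = 92 − 14·n).
Stream C: 6, 18, 54, 162 (geometric with ratio 3).
Position 13 falls in stream A as its term 5, giving 54.
The 14th slot belongs to stream B; its 5th term is 22.
Position 15 → stream C, term 5 = 486.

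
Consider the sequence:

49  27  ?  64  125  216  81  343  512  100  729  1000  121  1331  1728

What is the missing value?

64

The slot pattern repeats as ABB (period 3), so there are 2 interleaved tracks.
Track A: 49, 64, 81, 100, 121 (the squares 7², 8², 9², …).
Track B: 27, ?, 125, 216, 343, 512, 729, 1000, 1331, 1728 (consecutive cubes n³ from n = 3).
Filling track B at index 2 by its rule yields 64.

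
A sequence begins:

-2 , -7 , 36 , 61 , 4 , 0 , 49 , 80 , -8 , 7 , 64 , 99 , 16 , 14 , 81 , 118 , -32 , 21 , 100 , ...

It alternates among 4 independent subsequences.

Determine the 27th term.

Read the sequence 4 terms at a time; column i is its own pattern.
Track A: -2, 4, -8, 16, -32. Geometric, ×-2 each step.
Track B: -7, 0, 7, 14, 21. Arithmetic, step +7.
Track C: 36, 49, 64, 81, 100. The squares 6², 7², 8², ….
Track D: 61, 80, 99, 118. Adding 19 each time.
Position 27 falls in track C as its term 7, giving 144.

144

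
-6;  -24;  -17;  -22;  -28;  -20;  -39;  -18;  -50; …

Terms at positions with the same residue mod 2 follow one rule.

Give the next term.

Split by position mod 2 into 2 tracks.
Track A: -6, -17, -28, -39, -50 — subtracting 11 each time.
Track B: -24, -22, -20, -18 — arithmetic with common difference +2.
Position 10 → track B, term 5 = -16.

-16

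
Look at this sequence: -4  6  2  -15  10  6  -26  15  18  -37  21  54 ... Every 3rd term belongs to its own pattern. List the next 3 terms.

-48, 28, 162

Taking every 3rd term gives 3 separate tracks.
Subsequence A is -4, -15, -26, -37, which is linear: a_n = 7 − 11·n.
Subsequence B is 6, 10, 15, 21, which is the triangular numbers T_3, T_4, ….
Subsequence C is 2, 6, 18, 54, which is a geometric progression (common ratio 3).
Term 13 comes from subsequence A (its 5th entry): -48.
Position 14 falls in subsequence B as its term 5, giving 28.
Position 15 falls in subsequence C as its term 5, giving 162.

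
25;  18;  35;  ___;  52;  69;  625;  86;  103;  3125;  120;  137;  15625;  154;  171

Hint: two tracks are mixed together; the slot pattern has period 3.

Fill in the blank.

125

The slot pattern repeats as ABB (period 3), so there are 2 interleaved tracks.
Track A: 25, ?, 625, 3125, 15625 (powers 5^2, 5^3, 5^4, …).
Track B: 18, 35, 52, 69, 86, 103, 120, 137, 154, 171 (arithmetic, step +17).
So the missing entry in track A is 125.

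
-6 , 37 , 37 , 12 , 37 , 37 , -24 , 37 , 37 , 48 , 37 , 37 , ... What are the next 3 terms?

-96, 37, 37

The slot pattern repeats as ABB (period 3), so there are 2 interleaved tracks.
Track A = -6, 12, -24, 48: multiplying by -2 each time.
Track B = 37, 37, 37, 37, 37, 37, 37, 37: always 37.
Position 13 → track A, term 5 = -96.
Term 14 comes from track B (its 9th entry): 37.
Term 15 comes from track B (its 10th entry): 37.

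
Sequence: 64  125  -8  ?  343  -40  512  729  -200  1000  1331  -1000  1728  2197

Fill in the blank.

216

Positions follow the repeating pattern AAB; grouping by letter gives 2 tracks.
Subsequence A: 64, 125, ?, 343, 512, 729, 1000, 1331, 1728, 2197 — the cubes 4³, 5³, 6³, ….
Subsequence B: -8, -40, -200, -1000 — a geometric progression (common ratio 5).
The gap is subsequence A's term 3; the rule gives 216.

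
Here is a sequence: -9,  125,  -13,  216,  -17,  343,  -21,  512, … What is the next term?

Taking every 2nd term gives 2 separate tracks.
Stream A is -9, -13, -17, -21, which is arithmetic, step −4.
Stream B is 125, 216, 343, 512, which is consecutive cubes n³ from n = 5.
The 9th slot belongs to stream A; its 5th term is -25.

-25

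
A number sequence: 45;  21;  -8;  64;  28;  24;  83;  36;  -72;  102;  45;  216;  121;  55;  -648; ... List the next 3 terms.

Split by position mod 3 into 3 tracks.
Track A is 45, 64, 83, 102, 121, which is arithmetic, step +19.
Track B is 21, 28, 36, 45, 55, which is the triangular numbers T_6, T_7, ….
Track C is -8, 24, -72, 216, -648, which is multiplying by -3 each time.
Term 16 comes from track A (its 6th entry): 140.
Term 17 comes from track B (its 6th entry): 66.
Term 18 comes from track C (its 6th entry): 1944.

140, 66, 1944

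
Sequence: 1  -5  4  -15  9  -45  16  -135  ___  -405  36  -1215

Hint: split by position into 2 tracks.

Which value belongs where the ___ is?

25

Split by position mod 2 into 2 tracks.
Track A is 1, 4, 9, 16, ?, 36, which is perfect squares starting at 1².
Track B is -5, -15, -45, -135, -405, -1215, which is multiplying by 3 each time.
The gap is track A's term 5; the rule gives 25.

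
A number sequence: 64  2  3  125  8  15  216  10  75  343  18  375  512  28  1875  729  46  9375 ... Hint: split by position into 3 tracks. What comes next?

1000

The terms cycle through 3 interleaved subsequences.
Track A is 64, 125, 216, 343, 512, 729, which is perfect cubes starting at 4³.
Track B is 2, 8, 10, 18, 28, 46, which is Fibonacci-style (each term is the sum of the two before it).
Track C is 3, 15, 75, 375, 1875, 9375, which is geometric, ×5 each step.
Term 19 comes from track A (its 7th entry): 1000.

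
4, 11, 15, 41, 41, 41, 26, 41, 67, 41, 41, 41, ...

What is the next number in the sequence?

108

Reading positions in blocks of 6 reveals the pattern AAABBB — 2 tracks woven together.
Subsequence A: 4, 11, 15, 26, 41, 67. A Fibonacci-like recurrence a_n = a_{n-1} + a_{n-2}.
Subsequence B: 41, 41, 41, 41, 41, 41. The constant sequence 41.
Term 13 comes from subsequence A (its 7th entry): 108.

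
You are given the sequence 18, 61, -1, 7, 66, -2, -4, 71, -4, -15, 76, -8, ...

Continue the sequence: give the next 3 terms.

Split by position mod 3: positions 1, 4, 7, … form one track, and each other residue class forms its own.
Subsequence A: 18, 7, -4, -15 (subtracting 11 each time).
Subsequence B: 61, 66, 71, 76 (arithmetic, step +5).
Subsequence C: -1, -2, -4, -8 (geometric with ratio 2).
Position 13 falls in subsequence A as its term 5, giving -26.
Position 14 → subsequence B, term 5 = 81.
The 15th slot belongs to subsequence C; its 5th term is -16.

-26, 81, -16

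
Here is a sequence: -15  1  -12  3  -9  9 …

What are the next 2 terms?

-6, 27

Positions 1, 3, 5, … form one subsequence and positions 2, 4, 6, … form another.
Track A: -15, -12, -9. Arithmetic with common difference +3.
Track B: 1, 3, 9. Successive powers of 3.
Position 7 falls in track A as its term 4, giving -6.
Term 8 comes from track B (its 4th entry): 27.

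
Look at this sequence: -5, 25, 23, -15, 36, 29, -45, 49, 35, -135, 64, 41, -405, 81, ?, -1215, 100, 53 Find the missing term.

The terms cycle through 3 interleaved subsequences.
Track A = -5, -15, -45, -135, -405, -1215: geometric with ratio 3.
Track B = 25, 36, 49, 64, 81, 100: perfect squares starting at 5².
Track C = 23, 29, 35, 41, ?, 53: arithmetic with common difference +6.
The gap is track C's term 5; the rule gives 47.

47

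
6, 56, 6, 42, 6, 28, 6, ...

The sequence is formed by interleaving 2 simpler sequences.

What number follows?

Taking every 2nd term gives 2 separate tracks.
Subsequence A = 6, 6, 6, 6: constant 6.
Subsequence B = 56, 42, 28: arithmetic with common difference −14.
Position 8 → subsequence B, term 4 = 14.

14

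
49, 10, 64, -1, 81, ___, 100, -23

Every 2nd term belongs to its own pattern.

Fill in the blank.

-12

Split by position mod 2 into 2 tracks.
Subsequence A: 49, 64, 81, 100 — the squares 7², 8², 9², ….
Subsequence B: 10, -1, ?, -23 — arithmetic, step −11.
Filling subsequence B at index 3 by its rule yields -12.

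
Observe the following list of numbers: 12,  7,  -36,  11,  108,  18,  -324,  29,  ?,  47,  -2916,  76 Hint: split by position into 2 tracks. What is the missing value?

Positions 1, 3, 5, … form one subsequence and positions 2, 4, 6, … form another.
Stream A = 12, -36, 108, -324, ?, -2916: a geometric progression (common ratio -3).
Stream B = 7, 11, 18, 29, 47, 76: a Fibonacci-like recurrence a_n = a_{n-1} + a_{n-2}.
So the missing entry in stream A is 972.

972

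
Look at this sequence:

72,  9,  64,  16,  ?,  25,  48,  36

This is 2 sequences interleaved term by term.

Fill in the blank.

Odd-indexed and even-indexed terms follow separate rules.
Subsequence A: 72, 64, ?, 48 — linear: a_n = 80 − 8·n.
Subsequence B: 9, 16, 25, 36 — perfect squares starting at 3².
The gap is subsequence A's term 3; the rule gives 56.

56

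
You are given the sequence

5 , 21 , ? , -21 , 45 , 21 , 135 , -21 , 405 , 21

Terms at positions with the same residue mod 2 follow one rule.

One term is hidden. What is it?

15

Split by position mod 2 into 2 tracks.
Stream A = 5, ?, 45, 135, 405: a geometric progression (common ratio 3).
Stream B = 21, -21, 21, -21, 21: oscillating between 21 and -21.
Filling stream A at index 2 by its rule yields 15.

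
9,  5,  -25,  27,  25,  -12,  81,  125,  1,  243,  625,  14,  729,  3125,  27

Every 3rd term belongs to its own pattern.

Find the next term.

2187

Taking every 3rd term gives 3 separate tracks.
Track A = 9, 27, 81, 243, 729: powers 3^2, 3^3, 3^4, ….
Track B = 5, 25, 125, 625, 3125: multiplying by 5 each time.
Track C = -25, -12, 1, 14, 27: adding 13 each time.
Position 16 → track A, term 6 = 2187.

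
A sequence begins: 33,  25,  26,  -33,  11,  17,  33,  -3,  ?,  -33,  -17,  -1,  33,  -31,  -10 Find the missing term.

Taking every 3rd term gives 3 separate tracks.
Track A = 33, -33, 33, -33, 33: oscillating between 33 and -33.
Track B = 25, 11, -3, -17, -31: arithmetic, step −14.
Track C = 26, 17, ?, -1, -10: linear: a_n = 35 − 9·n.
Filling track C at index 3 by its rule yields 8.

8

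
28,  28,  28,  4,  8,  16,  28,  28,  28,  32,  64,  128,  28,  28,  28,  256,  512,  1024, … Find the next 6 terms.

The slot pattern repeats as AAABBB (period 6), so there are 2 interleaved tracks.
Track A: 28, 28, 28, 28, 28, 28, 28, 28, 28 — the constant sequence 28.
Track B: 4, 8, 16, 32, 64, 128, 256, 512, 1024 — powers 2^2, 2^3, 2^4, ….
The 19th slot belongs to track A; its 10th term is 28.
Position 20 → track A, term 11 = 28.
Position 21 falls in track A as its term 12, giving 28.
Position 22 → track B, term 10 = 2048.
The 23rd slot belongs to track B; its 11th term is 4096.
Position 24 falls in track B as its term 12, giving 8192.

28, 28, 28, 2048, 4096, 8192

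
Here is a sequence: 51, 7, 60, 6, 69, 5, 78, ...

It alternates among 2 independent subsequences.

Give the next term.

Odd-indexed and even-indexed terms follow separate rules.
Subsequence A = 51, 60, 69, 78: arithmetic with common difference +9.
Subsequence B = 7, 6, 5: arithmetic with common difference −1.
Term 8 comes from subsequence B (its 4th entry): 4.

4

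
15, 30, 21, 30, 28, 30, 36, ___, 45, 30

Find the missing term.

30

Odd-indexed and even-indexed terms follow separate rules.
Track A is 15, 21, 28, 36, 45, which is triangular numbers starting at T_5.
Track B is 30, 30, 30, ?, 30, which is the constant sequence 30.
Filling track B at index 4 by its rule yields 30.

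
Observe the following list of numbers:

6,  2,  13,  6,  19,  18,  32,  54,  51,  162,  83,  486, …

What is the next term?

Odd-indexed and even-indexed terms follow separate rules.
Subsequence A: 6, 13, 19, 32, 51, 83. Each term equals the sum of the previous two.
Subsequence B: 2, 6, 18, 54, 162, 486. Multiplying by 3 each time.
The 13th slot belongs to subsequence A; its 7th term is 134.

134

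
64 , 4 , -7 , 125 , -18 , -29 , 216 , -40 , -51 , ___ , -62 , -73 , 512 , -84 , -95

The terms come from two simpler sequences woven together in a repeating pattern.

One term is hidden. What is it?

The slot pattern repeats as ABB (period 3), so there are 2 interleaved tracks.
Track A: 64, 125, 216, ?, 512. Perfect cubes starting at 4³.
Track B: 4, -7, -18, -29, -40, -51, -62, -73, -84, -95. Arithmetic with common difference −11.
So the missing entry in track A is 343.

343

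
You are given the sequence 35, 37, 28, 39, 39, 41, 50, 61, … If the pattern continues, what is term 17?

51

Reading positions in blocks of 4 reveals the pattern AABB — 2 tracks woven together.
Subsequence A: 35, 37, 39, 41 (adding 2 each time).
Subsequence B: 28, 39, 50, 61 (arithmetic with common difference +11).
Term 17 comes from subsequence A (its 9th entry): 51.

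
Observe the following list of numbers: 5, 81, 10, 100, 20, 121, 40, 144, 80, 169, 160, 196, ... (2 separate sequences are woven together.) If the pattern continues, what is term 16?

256

Split by position mod 2 into 2 tracks.
Track A = 5, 10, 20, 40, 80, 160: geometric, ×2 each step.
Track B = 81, 100, 121, 144, 169, 196: the squares 9², 10², 11², ….
Position 16 falls in track B as its term 8, giving 256.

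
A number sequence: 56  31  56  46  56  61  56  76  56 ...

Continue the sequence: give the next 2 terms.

91, 56

Taking every 2nd term gives 2 separate tracks.
Track A = 56, 56, 56, 56, 56: constant 56.
Track B = 31, 46, 61, 76: arithmetic with common difference +15.
The 10th slot belongs to track B; its 5th term is 91.
The 11th slot belongs to track A; its 6th term is 56.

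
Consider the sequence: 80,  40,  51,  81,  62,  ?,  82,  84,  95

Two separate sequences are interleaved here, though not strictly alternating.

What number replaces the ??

Positions follow the repeating pattern ABB; grouping by letter gives 2 tracks.
Stream A: 80, 81, 82. Linear: a_n = 79 + n.
Stream B: 40, 51, 62, ?, 84, 95. Arithmetic with common difference +11.
So the missing entry in stream B is 73.

73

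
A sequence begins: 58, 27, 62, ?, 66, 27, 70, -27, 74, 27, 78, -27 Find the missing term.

Positions 1, 3, 5, … form one subsequence and positions 2, 4, 6, … form another.
Stream A: 58, 62, 66, 70, 74, 78 — adding 4 each time.
Stream B: 27, ?, 27, -27, 27, -27 — the oscillation 27·(−1)^(n+1).
So the missing entry in stream B is -27.

-27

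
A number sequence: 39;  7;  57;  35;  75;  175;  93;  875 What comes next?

Taking every 2nd term gives 2 separate tracks.
Track A: 39, 57, 75, 93 — linear: a_n = 21 + 18·n.
Track B: 7, 35, 175, 875 — geometric with ratio 5.
Position 9 falls in track A as its term 5, giving 111.

111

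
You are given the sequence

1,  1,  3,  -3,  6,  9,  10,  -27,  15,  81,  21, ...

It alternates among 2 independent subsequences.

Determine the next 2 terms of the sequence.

Taking every 2nd term gives 2 separate tracks.
Track A: 1, 3, 6, 10, 15, 21 — triangular numbers n(n+1)/2 for n = 1, 2, ….
Track B: 1, -3, 9, -27, 81 — a geometric progression (common ratio -3).
Term 12 comes from track B (its 6th entry): -243.
The 13th slot belongs to track A; its 7th term is 28.

-243, 28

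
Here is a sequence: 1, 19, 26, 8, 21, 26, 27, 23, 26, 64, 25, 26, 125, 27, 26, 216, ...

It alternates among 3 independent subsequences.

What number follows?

29

Split by position mod 3: positions 1, 4, 7, … form one track, and each other residue class forms its own.
Track A: 1, 8, 27, 64, 125, 216 — perfect cubes starting at 1³.
Track B: 19, 21, 23, 25, 27 — arithmetic with common difference +2.
Track C: 26, 26, 26, 26, 26 — constant 26.
The 17th slot belongs to track B; its 6th term is 29.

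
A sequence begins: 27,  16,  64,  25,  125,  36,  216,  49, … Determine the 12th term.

81

The terms cycle through 2 interleaved subsequences.
Subsequence A = 27, 64, 125, 216: the cubes 3³, 4³, 5³, ….
Subsequence B = 16, 25, 36, 49: perfect squares starting at 4².
Term 12 comes from subsequence B (its 6th entry): 81.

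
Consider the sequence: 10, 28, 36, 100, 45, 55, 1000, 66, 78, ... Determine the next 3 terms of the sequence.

10000, 91, 105

The slot pattern repeats as ABB (period 3), so there are 2 interleaved tracks.
Track A: 10, 100, 1000 (geometric with ratio 10).
Track B: 28, 36, 45, 55, 66, 78 (the triangular numbers T_7, T_8, …).
Position 10 falls in track A as its term 4, giving 10000.
Term 11 comes from track B (its 7th entry): 91.
Term 12 comes from track B (its 8th entry): 105.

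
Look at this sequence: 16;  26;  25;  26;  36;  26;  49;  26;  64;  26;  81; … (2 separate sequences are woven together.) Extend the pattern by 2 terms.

26, 100

Positions 1, 3, 5, … form one subsequence and positions 2, 4, 6, … form another.
Subsequence A: 16, 25, 36, 49, 64, 81 (the squares 4², 5², 6², …).
Subsequence B: 26, 26, 26, 26, 26 (always 26).
Term 12 comes from subsequence B (its 6th entry): 26.
Position 13 → subsequence A, term 7 = 100.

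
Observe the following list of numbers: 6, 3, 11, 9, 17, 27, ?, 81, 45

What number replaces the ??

Odd-indexed and even-indexed terms follow separate rules.
Subsequence A = 6, 11, 17, ?, 45: a Fibonacci-like recurrence a_n = a_{n-1} + a_{n-2}.
Subsequence B = 3, 9, 27, 81: multiplying by 3 each time.
Filling subsequence A at index 4 by its rule yields 28.

28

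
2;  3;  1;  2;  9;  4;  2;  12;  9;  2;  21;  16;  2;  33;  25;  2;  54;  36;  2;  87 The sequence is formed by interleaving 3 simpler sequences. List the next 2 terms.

Taking every 3rd term gives 3 separate tracks.
Track A = 2, 2, 2, 2, 2, 2, 2: the constant sequence 2.
Track B = 3, 9, 12, 21, 33, 54, 87: Fibonacci-style (each term is the sum of the two before it).
Track C = 1, 4, 9, 16, 25, 36: the squares 1², 2², 3², ….
Position 21 → track C, term 7 = 49.
Position 22 falls in track A as its term 8, giving 2.

49, 2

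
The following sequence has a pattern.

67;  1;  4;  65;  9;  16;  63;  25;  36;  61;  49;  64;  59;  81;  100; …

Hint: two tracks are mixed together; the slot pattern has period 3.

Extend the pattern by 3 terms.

Positions follow the repeating pattern ABB; grouping by letter gives 2 tracks.
Subsequence A is 67, 65, 63, 61, 59, which is arithmetic with common difference −2.
Subsequence B is 1, 4, 9, 16, 25, 36, 49, 64, 81, 100, which is perfect squares starting at 1².
Position 16 → subsequence A, term 6 = 57.
Position 17 → subsequence B, term 11 = 121.
The 18th slot belongs to subsequence B; its 12th term is 144.

57, 121, 144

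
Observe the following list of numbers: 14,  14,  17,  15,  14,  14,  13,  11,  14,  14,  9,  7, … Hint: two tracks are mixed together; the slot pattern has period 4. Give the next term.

Reading positions in blocks of 4 reveals the pattern AABB — 2 tracks woven together.
Track A: 14, 14, 14, 14, 14, 14 — always 14.
Track B: 17, 15, 13, 11, 9, 7 — arithmetic, step −2.
Position 13 → track A, term 7 = 14.

14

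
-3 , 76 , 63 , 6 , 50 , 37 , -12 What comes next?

24

Reading positions in blocks of 3 reveals the pattern ABB — 2 tracks woven together.
Track A: -3, 6, -12 (geometric, ×-2 each step).
Track B: 76, 63, 50, 37 (arithmetic, step −13).
The 8th slot belongs to track B; its 5th term is 24.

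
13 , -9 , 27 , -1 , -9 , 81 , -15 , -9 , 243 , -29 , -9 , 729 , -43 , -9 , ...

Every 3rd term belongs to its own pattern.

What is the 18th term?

Taking every 3rd term gives 3 separate tracks.
Stream A is 13, -1, -15, -29, -43, which is subtracting 14 each time.
Stream B is -9, -9, -9, -9, -9, which is the constant sequence -9.
Stream C is 27, 81, 243, 729, which is powers 3^3, 3^4, 3^5, ….
Term 18 comes from stream C (its 6th entry): 6561.

6561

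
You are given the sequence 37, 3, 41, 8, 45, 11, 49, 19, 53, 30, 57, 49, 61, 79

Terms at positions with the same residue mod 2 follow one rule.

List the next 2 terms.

The terms cycle through 2 interleaved subsequences.
Subsequence A = 37, 41, 45, 49, 53, 57, 61: linear: a_n = 33 + 4·n.
Subsequence B = 3, 8, 11, 19, 30, 49, 79: a Fibonacci-like recurrence a_n = a_{n-1} + a_{n-2}.
Position 15 falls in subsequence A as its term 8, giving 65.
Position 16 → subsequence B, term 8 = 128.

65, 128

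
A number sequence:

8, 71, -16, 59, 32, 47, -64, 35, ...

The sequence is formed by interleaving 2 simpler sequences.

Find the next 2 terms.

128, 23

Positions 1, 3, 5, … form one subsequence and positions 2, 4, 6, … form another.
Subsequence A is 8, -16, 32, -64, which is multiplying by -2 each time.
Subsequence B is 71, 59, 47, 35, which is linear: a_n = 83 − 12·n.
Term 9 comes from subsequence A (its 5th entry): 128.
Position 10 falls in subsequence B as its term 5, giving 23.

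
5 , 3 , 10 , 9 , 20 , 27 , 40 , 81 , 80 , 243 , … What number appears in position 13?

Odd-indexed and even-indexed terms follow separate rules.
Track A: 5, 10, 20, 40, 80 — a geometric progression (common ratio 2).
Track B: 3, 9, 27, 81, 243 — powers of 3.
The 13th slot belongs to track A; its 7th term is 320.

320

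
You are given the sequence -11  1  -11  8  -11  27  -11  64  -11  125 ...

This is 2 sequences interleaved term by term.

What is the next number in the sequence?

Split by position mod 2 into 2 tracks.
Track A: -11, -11, -11, -11, -11 — always -11.
Track B: 1, 8, 27, 64, 125 — the cubes 1³, 2³, 3³, ….
Term 11 comes from track A (its 6th entry): -11.

-11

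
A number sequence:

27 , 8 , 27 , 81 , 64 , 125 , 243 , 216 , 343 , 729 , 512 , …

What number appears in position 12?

729

Reading positions in blocks of 3 reveals the pattern ABB — 2 tracks woven together.
Track A: 27, 81, 243, 729 — powers of 3.
Track B: 8, 27, 64, 125, 216, 343, 512 — the cubes 2³, 3³, 4³, ….
Position 12 → track B, term 8 = 729.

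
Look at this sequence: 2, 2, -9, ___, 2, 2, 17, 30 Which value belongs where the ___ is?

Positions follow the repeating pattern AABB; grouping by letter gives 2 tracks.
Subsequence A is 2, 2, 2, 2, which is the constant sequence 2.
Subsequence B is -9, ?, 17, 30, which is arithmetic with common difference +13.
So the missing entry in subsequence B is 4.

4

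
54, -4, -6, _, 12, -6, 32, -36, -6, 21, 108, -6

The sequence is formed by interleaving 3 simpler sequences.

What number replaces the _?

43

Split by position mod 3 into 3 tracks.
Track A is 54, ?, 32, 21, which is arithmetic, step −11.
Track B is -4, 12, -36, 108, which is geometric, ×-3 each step.
Track C is -6, -6, -6, -6, which is always -6.
Track A's pattern makes the blank 43.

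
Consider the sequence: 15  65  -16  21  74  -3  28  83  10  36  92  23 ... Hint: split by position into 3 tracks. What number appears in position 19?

66

The terms cycle through 3 interleaved subsequences.
Track A: 15, 21, 28, 36. Triangular numbers n(n+1)/2 for n = 5, 6, ….
Track B: 65, 74, 83, 92. Arithmetic, step +9.
Track C: -16, -3, 10, 23. Arithmetic with common difference +13.
Term 19 comes from track A (its 7th entry): 66.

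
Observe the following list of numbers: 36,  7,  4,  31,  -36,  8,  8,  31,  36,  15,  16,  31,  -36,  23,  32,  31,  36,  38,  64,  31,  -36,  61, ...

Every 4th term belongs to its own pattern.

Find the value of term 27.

256

The terms cycle through 4 interleaved subsequences.
Stream A: 36, -36, 36, -36, 36, -36 — oscillating between 36 and -36.
Stream B: 7, 8, 15, 23, 38, 61 — Fibonacci-style (each term is the sum of the two before it).
Stream C: 4, 8, 16, 32, 64 — successive powers of 2.
Stream D: 31, 31, 31, 31, 31 — always 31.
Position 27 falls in stream C as its term 7, giving 256.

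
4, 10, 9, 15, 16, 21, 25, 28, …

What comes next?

Taking every 2nd term gives 2 separate tracks.
Track A = 4, 9, 16, 25: perfect squares starting at 2².
Track B = 10, 15, 21, 28: the triangular numbers T_4, T_5, ….
Term 9 comes from track A (its 5th entry): 36.

36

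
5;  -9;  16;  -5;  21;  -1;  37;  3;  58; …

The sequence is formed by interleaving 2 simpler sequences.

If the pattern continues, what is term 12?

11

Odd-indexed and even-indexed terms follow separate rules.
Track A = 5, 16, 21, 37, 58: each term equals the sum of the previous two.
Track B = -9, -5, -1, 3: linear: a_n = -13 + 4·n.
Position 12 → track B, term 6 = 11.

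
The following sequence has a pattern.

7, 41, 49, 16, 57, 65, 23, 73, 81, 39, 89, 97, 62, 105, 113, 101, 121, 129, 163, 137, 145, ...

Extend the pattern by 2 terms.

The slot pattern repeats as ABB (period 3), so there are 2 interleaved tracks.
Stream A is 7, 16, 23, 39, 62, 101, 163, which is a Fibonacci-like recurrence a_n = a_{n-1} + a_{n-2}.
Stream B is 41, 49, 57, 65, 73, 81, 89, 97, 105, 113, 121, 129, 137, 145, which is arithmetic with common difference +8.
Position 22 falls in stream A as its term 8, giving 264.
Position 23 falls in stream B as its term 15, giving 153.

264, 153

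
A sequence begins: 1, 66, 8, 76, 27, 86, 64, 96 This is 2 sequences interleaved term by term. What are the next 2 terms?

Taking every 2nd term gives 2 separate tracks.
Track A: 1, 8, 27, 64 — perfect cubes starting at 1³.
Track B: 66, 76, 86, 96 — adding 10 each time.
Position 9 falls in track A as its term 5, giving 125.
Position 10 → track B, term 5 = 106.

125, 106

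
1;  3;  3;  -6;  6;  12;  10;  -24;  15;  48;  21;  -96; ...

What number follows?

Positions 1, 3, 5, … form one subsequence and positions 2, 4, 6, … form another.
Track A is 1, 3, 6, 10, 15, 21, which is triangular numbers n(n+1)/2 for n = 1, 2, ….
Track B is 3, -6, 12, -24, 48, -96, which is a geometric progression (common ratio -2).
Position 13 → track A, term 7 = 28.

28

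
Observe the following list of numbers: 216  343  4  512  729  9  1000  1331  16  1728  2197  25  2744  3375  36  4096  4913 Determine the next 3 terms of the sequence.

Positions follow the repeating pattern AAB; grouping by letter gives 2 tracks.
Subsequence A: 216, 343, 512, 729, 1000, 1331, 1728, 2197, 2744, 3375, 4096, 4913 — the cubes 6³, 7³, 8³, ….
Subsequence B: 4, 9, 16, 25, 36 — perfect squares starting at 2².
Position 18 falls in subsequence B as its term 6, giving 49.
The 19th slot belongs to subsequence A; its 13th term is 5832.
Position 20 falls in subsequence A as its term 14, giving 6859.

49, 5832, 6859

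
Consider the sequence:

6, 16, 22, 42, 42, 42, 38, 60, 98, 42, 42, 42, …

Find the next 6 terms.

158, 256, 414, 42, 42, 42

The slot pattern repeats as AAABBB (period 6), so there are 2 interleaved tracks.
Track A: 6, 16, 22, 38, 60, 98 (a Fibonacci-like recurrence a_n = a_{n-1} + a_{n-2}).
Track B: 42, 42, 42, 42, 42, 42 (always 42).
Position 13 → track A, term 7 = 158.
The 14th slot belongs to track A; its 8th term is 256.
The 15th slot belongs to track A; its 9th term is 414.
The 16th slot belongs to track B; its 7th term is 42.
The 17th slot belongs to track B; its 8th term is 42.
Term 18 comes from track B (its 9th entry): 42.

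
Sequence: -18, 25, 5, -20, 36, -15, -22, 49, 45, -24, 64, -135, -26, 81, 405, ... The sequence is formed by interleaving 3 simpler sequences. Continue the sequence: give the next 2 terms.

The terms cycle through 3 interleaved subsequences.
Track A = -18, -20, -22, -24, -26: arithmetic with common difference −2.
Track B = 25, 36, 49, 64, 81: the squares 5², 6², 7², ….
Track C = 5, -15, 45, -135, 405: a geometric progression (common ratio -3).
Position 16 → track A, term 6 = -28.
Position 17 falls in track B as its term 6, giving 100.

-28, 100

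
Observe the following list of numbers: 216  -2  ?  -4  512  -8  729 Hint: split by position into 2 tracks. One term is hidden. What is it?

343

The terms cycle through 2 interleaved subsequences.
Subsequence A: 216, ?, 512, 729. Perfect cubes starting at 6³.
Subsequence B: -2, -4, -8. Multiplying by 2 each time.
The gap is subsequence A's term 2; the rule gives 343.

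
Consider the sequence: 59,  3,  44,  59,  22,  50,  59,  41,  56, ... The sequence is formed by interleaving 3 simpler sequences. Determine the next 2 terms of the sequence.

Split by position mod 3 into 3 tracks.
Track A: 59, 59, 59 — constant 59.
Track B: 3, 22, 41 — arithmetic with common difference +19.
Track C: 44, 50, 56 — linear: a_n = 38 + 6·n.
Position 10 → track A, term 4 = 59.
Position 11 falls in track B as its term 4, giving 60.

59, 60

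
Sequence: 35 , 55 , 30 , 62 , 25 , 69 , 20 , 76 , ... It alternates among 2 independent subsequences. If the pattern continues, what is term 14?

97

Taking every 2nd term gives 2 separate tracks.
Track A is 35, 30, 25, 20, which is subtracting 5 each time.
Track B is 55, 62, 69, 76, which is arithmetic, step +7.
Term 14 comes from track B (its 7th entry): 97.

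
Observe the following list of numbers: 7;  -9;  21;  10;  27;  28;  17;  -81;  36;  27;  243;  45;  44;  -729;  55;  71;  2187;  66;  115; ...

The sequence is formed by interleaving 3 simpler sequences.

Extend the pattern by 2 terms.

-6561, 78

Read the sequence 3 terms at a time; column i is its own pattern.
Track A: 7, 10, 17, 27, 44, 71, 115 (Fibonacci-style (each term is the sum of the two before it)).
Track B: -9, 27, -81, 243, -729, 2187 (multiplying by -3 each time).
Track C: 21, 28, 36, 45, 55, 66 (triangular numbers starting at T_6).
The 20th slot belongs to track B; its 7th term is -6561.
Term 21 comes from track C (its 7th entry): 78.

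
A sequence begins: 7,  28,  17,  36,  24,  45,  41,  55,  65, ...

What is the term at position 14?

91

Odd-indexed and even-indexed terms follow separate rules.
Track A: 7, 17, 24, 41, 65. Each term equals the sum of the previous two.
Track B: 28, 36, 45, 55. The triangular numbers T_7, T_8, ….
Term 14 comes from track B (its 7th entry): 91.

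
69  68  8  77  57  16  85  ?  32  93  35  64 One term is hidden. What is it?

Split by position mod 3 into 3 tracks.
Subsequence A is 69, 77, 85, 93, which is adding 8 each time.
Subsequence B is 68, 57, ?, 35, which is linear: a_n = 79 − 11·n.
Subsequence C is 8, 16, 32, 64, which is powers of 2.
So the missing entry in subsequence B is 46.

46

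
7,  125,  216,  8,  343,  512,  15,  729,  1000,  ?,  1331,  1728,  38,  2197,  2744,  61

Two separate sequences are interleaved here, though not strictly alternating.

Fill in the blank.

Positions follow the repeating pattern ABB; grouping by letter gives 2 tracks.
Stream A: 7, 8, 15, ?, 38, 61 — each term equals the sum of the previous two.
Stream B: 125, 216, 343, 512, 729, 1000, 1331, 1728, 2197, 2744 — consecutive cubes n³ from n = 5.
Stream A's pattern makes the blank 23.

23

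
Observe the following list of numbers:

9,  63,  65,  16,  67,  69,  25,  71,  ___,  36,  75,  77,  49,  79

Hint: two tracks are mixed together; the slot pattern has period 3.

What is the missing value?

Positions follow the repeating pattern ABB; grouping by letter gives 2 tracks.
Track A: 9, 16, 25, 36, 49 (perfect squares starting at 3²).
Track B: 63, 65, 67, 69, 71, ?, 75, 77, 79 (adding 2 each time).
Track B's pattern makes the blank 73.

73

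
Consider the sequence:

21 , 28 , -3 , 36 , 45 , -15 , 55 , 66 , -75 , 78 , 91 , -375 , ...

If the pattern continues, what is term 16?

The slot pattern repeats as AAB (period 3), so there are 2 interleaved tracks.
Stream A = 21, 28, 36, 45, 55, 66, 78, 91: triangular numbers starting at T_6.
Stream B = -3, -15, -75, -375: geometric, ×5 each step.
Position 16 falls in stream A as its term 11, giving 136.

136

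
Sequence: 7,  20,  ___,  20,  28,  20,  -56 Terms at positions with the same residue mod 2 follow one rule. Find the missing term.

Split by position mod 2 into 2 tracks.
Subsequence A: 7, ?, 28, -56 (geometric with ratio -2).
Subsequence B: 20, 20, 20 (constant 20).
The gap is subsequence A's term 2; the rule gives -14.

-14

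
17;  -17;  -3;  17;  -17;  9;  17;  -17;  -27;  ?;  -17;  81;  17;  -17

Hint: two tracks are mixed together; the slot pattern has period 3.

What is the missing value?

Positions follow the repeating pattern AAB; grouping by letter gives 2 tracks.
Track A is 17, -17, 17, -17, 17, -17, ?, -17, 17, -17, which is oscillating between 17 and -17.
Track B is -3, 9, -27, 81, which is multiplying by -3 each time.
Track A's pattern makes the blank 17.

17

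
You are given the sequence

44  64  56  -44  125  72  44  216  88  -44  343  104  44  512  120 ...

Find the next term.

-44

Taking every 3rd term gives 3 separate tracks.
Track A: 44, -44, 44, -44, 44 — alternating ±44.
Track B: 64, 125, 216, 343, 512 — perfect cubes starting at 4³.
Track C: 56, 72, 88, 104, 120 — arithmetic with common difference +16.
Term 16 comes from track A (its 6th entry): -44.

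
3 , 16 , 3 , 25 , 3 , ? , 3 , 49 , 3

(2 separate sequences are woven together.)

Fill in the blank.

Taking every 2nd term gives 2 separate tracks.
Stream A = 3, 3, 3, 3, 3: the constant sequence 3.
Stream B = 16, 25, ?, 49: consecutive squares n² from n = 4.
The gap is stream B's term 3; the rule gives 36.

36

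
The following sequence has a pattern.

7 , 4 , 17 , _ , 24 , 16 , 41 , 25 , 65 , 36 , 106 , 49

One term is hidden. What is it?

9

Odd-indexed and even-indexed terms follow separate rules.
Track A is 7, 17, 24, 41, 65, 106, which is a Fibonacci-like recurrence a_n = a_{n-1} + a_{n-2}.
Track B is 4, ?, 16, 25, 36, 49, which is perfect squares starting at 2².
Track B's pattern makes the blank 9.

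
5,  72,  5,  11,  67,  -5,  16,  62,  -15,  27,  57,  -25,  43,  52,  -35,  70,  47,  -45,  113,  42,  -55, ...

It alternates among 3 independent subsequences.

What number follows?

Read the sequence 3 terms at a time; column i is its own pattern.
Track A: 5, 11, 16, 27, 43, 70, 113 — a Fibonacci-like recurrence a_n = a_{n-1} + a_{n-2}.
Track B: 72, 67, 62, 57, 52, 47, 42 — subtracting 5 each time.
Track C: 5, -5, -15, -25, -35, -45, -55 — arithmetic with common difference −10.
The 22nd slot belongs to track A; its 8th term is 183.

183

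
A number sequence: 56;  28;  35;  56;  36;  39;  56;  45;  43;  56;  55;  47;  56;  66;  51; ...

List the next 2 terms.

Read the sequence 3 terms at a time; column i is its own pattern.
Subsequence A: 56, 56, 56, 56, 56 (constant 56).
Subsequence B: 28, 36, 45, 55, 66 (triangular numbers starting at T_7).
Subsequence C: 35, 39, 43, 47, 51 (arithmetic with common difference +4).
The 16th slot belongs to subsequence A; its 6th term is 56.
The 17th slot belongs to subsequence B; its 6th term is 78.

56, 78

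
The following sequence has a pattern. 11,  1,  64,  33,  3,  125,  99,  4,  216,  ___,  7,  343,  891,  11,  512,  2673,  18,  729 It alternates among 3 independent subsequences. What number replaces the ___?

Split by position mod 3 into 3 tracks.
Track A: 11, 33, 99, ?, 891, 2673 (geometric with ratio 3).
Track B: 1, 3, 4, 7, 11, 18 (each term equals the sum of the previous two).
Track C: 64, 125, 216, 343, 512, 729 (the cubes 4³, 5³, 6³, …).
So the missing entry in track A is 297.

297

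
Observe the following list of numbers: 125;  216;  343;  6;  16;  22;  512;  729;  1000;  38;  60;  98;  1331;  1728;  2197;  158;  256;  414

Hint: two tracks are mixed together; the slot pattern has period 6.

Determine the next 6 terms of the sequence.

2744, 3375, 4096, 670, 1084, 1754

Positions follow the repeating pattern AAABBB; grouping by letter gives 2 tracks.
Subsequence A: 125, 216, 343, 512, 729, 1000, 1331, 1728, 2197. Consecutive cubes n³ from n = 5.
Subsequence B: 6, 16, 22, 38, 60, 98, 158, 256, 414. Each term equals the sum of the previous two.
Position 19 → subsequence A, term 10 = 2744.
Position 20 → subsequence A, term 11 = 3375.
Position 21 falls in subsequence A as its term 12, giving 4096.
The 22nd slot belongs to subsequence B; its 10th term is 670.
Position 23 → subsequence B, term 11 = 1084.
The 24th slot belongs to subsequence B; its 12th term is 1754.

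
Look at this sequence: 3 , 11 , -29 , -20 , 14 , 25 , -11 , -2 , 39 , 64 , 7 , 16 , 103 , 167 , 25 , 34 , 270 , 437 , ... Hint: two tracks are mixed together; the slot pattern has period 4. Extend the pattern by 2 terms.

43, 52

Reading positions in blocks of 4 reveals the pattern AABB — 2 tracks woven together.
Track A: 3, 11, 14, 25, 39, 64, 103, 167, 270, 437. Fibonacci-style (each term is the sum of the two before it).
Track B: -29, -20, -11, -2, 7, 16, 25, 34. Arithmetic with common difference +9.
The 19th slot belongs to track B; its 9th term is 43.
Position 20 falls in track B as its term 10, giving 52.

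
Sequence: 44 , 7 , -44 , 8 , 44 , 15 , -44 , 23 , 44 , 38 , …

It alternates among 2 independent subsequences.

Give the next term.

-44

Positions 1, 3, 5, … form one subsequence and positions 2, 4, 6, … form another.
Subsequence A is 44, -44, 44, -44, 44, which is oscillating between 44 and -44.
Subsequence B is 7, 8, 15, 23, 38, which is a Fibonacci-like recurrence a_n = a_{n-1} + a_{n-2}.
Position 11 falls in subsequence A as its term 6, giving -44.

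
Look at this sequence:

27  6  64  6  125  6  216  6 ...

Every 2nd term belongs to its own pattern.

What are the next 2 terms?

343, 6

Positions 1, 3, 5, … form one subsequence and positions 2, 4, 6, … form another.
Track A: 27, 64, 125, 216 (perfect cubes starting at 3³).
Track B: 6, 6, 6, 6 (always 6).
Position 9 → track A, term 5 = 343.
The 10th slot belongs to track B; its 5th term is 6.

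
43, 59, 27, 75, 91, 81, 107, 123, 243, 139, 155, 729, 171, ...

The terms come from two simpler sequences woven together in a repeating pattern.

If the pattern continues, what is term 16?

203

Positions follow the repeating pattern AAB; grouping by letter gives 2 tracks.
Stream A: 43, 59, 75, 91, 107, 123, 139, 155, 171. Adding 16 each time.
Stream B: 27, 81, 243, 729. Powers 3^3, 3^4, 3^5, ….
Position 16 → stream A, term 11 = 203.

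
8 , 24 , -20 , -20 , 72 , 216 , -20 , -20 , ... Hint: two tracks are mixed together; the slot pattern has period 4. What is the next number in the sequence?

648

The slot pattern repeats as AABB (period 4), so there are 2 interleaved tracks.
Track A: 8, 24, 72, 216 — a geometric progression (common ratio 3).
Track B: -20, -20, -20, -20 — the constant sequence -20.
The 9th slot belongs to track A; its 5th term is 648.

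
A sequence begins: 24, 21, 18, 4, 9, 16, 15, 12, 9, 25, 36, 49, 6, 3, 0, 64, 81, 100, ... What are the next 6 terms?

Reading positions in blocks of 6 reveals the pattern AAABBB — 2 tracks woven together.
Track A = 24, 21, 18, 15, 12, 9, 6, 3, 0: arithmetic, step −3.
Track B = 4, 9, 16, 25, 36, 49, 64, 81, 100: perfect squares starting at 2².
Position 19 falls in track A as its term 10, giving -3.
Term 20 comes from track A (its 11th entry): -6.
Position 21 falls in track A as its term 12, giving -9.
The 22nd slot belongs to track B; its 10th term is 121.
Term 23 comes from track B (its 11th entry): 144.
Position 24 → track B, term 12 = 169.

-3, -6, -9, 121, 144, 169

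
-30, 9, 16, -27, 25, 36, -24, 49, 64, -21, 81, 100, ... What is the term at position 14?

Positions follow the repeating pattern ABB; grouping by letter gives 2 tracks.
Track A: -30, -27, -24, -21 — arithmetic, step +3.
Track B: 9, 16, 25, 36, 49, 64, 81, 100 — consecutive squares n² from n = 3.
Position 14 → track B, term 9 = 121.

121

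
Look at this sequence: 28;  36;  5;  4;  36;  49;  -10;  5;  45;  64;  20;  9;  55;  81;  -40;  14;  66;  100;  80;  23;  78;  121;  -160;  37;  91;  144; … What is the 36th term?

157

Split by position mod 4: positions 1, 5, 9, … form one track, and each other residue class forms its own.
Stream A is 28, 36, 45, 55, 66, 78, 91, which is the triangular numbers T_7, T_8, ….
Stream B is 36, 49, 64, 81, 100, 121, 144, which is perfect squares starting at 6².
Stream C is 5, -10, 20, -40, 80, -160, which is a geometric progression (common ratio -2).
Stream D is 4, 5, 9, 14, 23, 37, which is a Fibonacci-like recurrence a_n = a_{n-1} + a_{n-2}.
The 36th slot belongs to stream D; its 9th term is 157.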